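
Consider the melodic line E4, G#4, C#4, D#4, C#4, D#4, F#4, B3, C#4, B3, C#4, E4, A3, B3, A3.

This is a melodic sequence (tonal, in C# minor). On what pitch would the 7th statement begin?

Taking 5-note groups, the heads are E4, D#4, C#4: the pattern moves down a 2nd.
Extending the heads down a 2nd: B3 → A3 → G#3 → F#3.

F#3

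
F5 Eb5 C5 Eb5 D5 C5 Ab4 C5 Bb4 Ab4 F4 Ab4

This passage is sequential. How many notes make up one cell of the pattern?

There are 12 notes; a 4-note unit gives 3 cells:
F5 Eb5 C5 Eb5 | D5 C5 Ab4 C5 | Bb4 Ab4 F4 Ab4
That's a consistent down a 3rd shift per cell, and no other grouping gives one.

4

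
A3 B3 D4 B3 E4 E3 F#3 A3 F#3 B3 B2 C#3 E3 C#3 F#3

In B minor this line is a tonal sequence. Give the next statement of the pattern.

F#2 G2 B2 G2 C#3

Unit = 5 notes; the statements start on A3, E3, B2, moving down a 4th each time.
From F#2 the diatonic shape gives F#2 G2 B2 G2 C#3.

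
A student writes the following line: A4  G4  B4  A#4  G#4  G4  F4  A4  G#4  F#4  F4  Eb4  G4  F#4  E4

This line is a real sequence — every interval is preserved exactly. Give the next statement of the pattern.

The 5-note cells begin on A4, G4, F4 — each down a 2nd from the last.
So cell 4 is Eb4 Db4 F4 E4 D4.

Eb4 Db4 F4 E4 D4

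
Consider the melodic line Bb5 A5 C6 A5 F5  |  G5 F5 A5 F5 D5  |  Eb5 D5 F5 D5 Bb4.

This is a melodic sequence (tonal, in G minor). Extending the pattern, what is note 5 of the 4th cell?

G4

The unit is 5 notes. Position-5 pitches of the 3 shown cells: F5, D5, Bb4.
Each moves down a 3rd; the next is G4.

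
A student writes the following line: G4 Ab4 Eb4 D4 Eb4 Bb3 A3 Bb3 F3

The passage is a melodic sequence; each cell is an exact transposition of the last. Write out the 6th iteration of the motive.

F#2 G2 D2

Unit = 3 notes; the statements start on G4, D4, A3, moving down a 4th each time.
Carrying on: E3 → B2 → F#2.
From F#2 the exact shape gives F#2 G2 D2.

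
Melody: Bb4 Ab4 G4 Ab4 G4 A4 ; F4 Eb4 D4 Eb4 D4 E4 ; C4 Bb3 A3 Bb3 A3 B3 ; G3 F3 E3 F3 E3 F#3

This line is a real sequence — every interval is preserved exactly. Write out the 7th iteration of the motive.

Taking 6-note groups, the heads are Bb4, F4, C4, G3: the pattern moves down a 4th.
Continuing the starts: D3 → A2 → E2.
So cell 7 is E2 D2 C#2 D2 C#2 D#2.

E2 D2 C#2 D2 C#2 D#2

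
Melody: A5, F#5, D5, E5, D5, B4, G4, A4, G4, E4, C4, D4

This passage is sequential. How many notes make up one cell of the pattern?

12 notes total. Splitting into 3 groups of 4:
A5 F#5 D5 E5 | D5 B4 G4 A4 | G4 E4 C4 D4
Every group is a transposition down a 5th of the one before; no shorter unit works.

4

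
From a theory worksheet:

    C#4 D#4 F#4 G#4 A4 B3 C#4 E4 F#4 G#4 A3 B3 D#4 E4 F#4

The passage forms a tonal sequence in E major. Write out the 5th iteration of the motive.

The 5-note cells begin on C#4, B3, A3 — each down a 2nd from the last.
Extending down a 2nd: G#3 → F#3.
Statement 5 starts on F#3 and keeps the same diatonic contour: F#3 G#3 B3 C#4 D#4.

F#3 G#3 B3 C#4 D#4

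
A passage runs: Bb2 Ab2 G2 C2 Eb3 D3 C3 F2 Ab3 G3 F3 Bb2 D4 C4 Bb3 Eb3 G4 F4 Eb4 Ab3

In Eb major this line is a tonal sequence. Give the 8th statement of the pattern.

With a 4-note motive the entries are Bb2, Eb3, Ab3, D4, G4, each up a 4th from the previous.
Carrying on: C5 → F5 → Bb5.
So cell 8 is Bb5 Ab5 G5 C5.

Bb5 Ab5 G5 C5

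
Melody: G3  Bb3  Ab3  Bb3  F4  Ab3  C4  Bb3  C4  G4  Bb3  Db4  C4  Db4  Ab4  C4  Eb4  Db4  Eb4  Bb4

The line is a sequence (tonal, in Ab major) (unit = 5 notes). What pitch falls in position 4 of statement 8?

The unit is 5 notes. Position-4 pitches of the 4 shown cells: Bb3, C4, Db4, Eb4.
Extending up a 2nd: F4 → G4 → Ab4 → Bb4.

Bb4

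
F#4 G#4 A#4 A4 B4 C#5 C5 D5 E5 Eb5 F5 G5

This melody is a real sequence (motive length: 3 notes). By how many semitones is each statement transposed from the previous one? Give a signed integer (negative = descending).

3

The 3-note cells begin on F#4, A4, C5, Eb5 — each up a 3rd from the last.
Counting half-steps from F#4 to A4: 3.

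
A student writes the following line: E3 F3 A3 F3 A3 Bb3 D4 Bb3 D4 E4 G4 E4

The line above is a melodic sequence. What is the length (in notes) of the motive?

There are 12 notes; a 4-note unit gives 3 cells:
E3 F3 A3 F3 | A3 Bb3 D4 Bb3 | D4 E4 G4 E4
That's a consistent up a 4th shift per cell, and no other grouping gives one.

4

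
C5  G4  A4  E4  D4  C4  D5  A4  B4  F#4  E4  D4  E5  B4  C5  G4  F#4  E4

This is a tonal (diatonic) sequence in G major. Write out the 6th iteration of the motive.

A5 E5 F#5 C5 B4 A4

With a 6-note motive the entries are C5, D5, E5, each up a 2nd from the previous.
Carrying on: F#5 → G5 → A5.
So cell 6 is A5 E5 F#5 C5 B4 A4.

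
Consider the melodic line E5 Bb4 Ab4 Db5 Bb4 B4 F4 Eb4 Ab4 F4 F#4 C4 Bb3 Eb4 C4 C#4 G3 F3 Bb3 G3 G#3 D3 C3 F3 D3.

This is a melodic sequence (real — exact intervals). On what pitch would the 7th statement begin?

With a 5-note motive the entries are E5, B4, F#4, C#4, G#3, each down a 4th from the previous.
Continuing: D#3 → A#2. Statement 7 starts on A#2.

A#2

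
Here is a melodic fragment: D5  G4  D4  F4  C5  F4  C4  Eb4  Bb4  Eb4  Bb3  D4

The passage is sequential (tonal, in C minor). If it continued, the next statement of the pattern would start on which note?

Ab4

With a 4-note motive the entries are D5, C5, Bb4, each down a 2nd from the previous.
The next head, down a 2nd from Bb4, is Ab4.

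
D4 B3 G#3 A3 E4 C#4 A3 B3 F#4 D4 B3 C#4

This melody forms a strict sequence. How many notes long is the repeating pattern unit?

Try groups of 4 (3 cells in 12 notes):
D4 B3 G#3 A3 | E4 C#4 A3 B3 | F#4 D4 B3 C#4
Each cell is the previous one up a 2nd — so the unit is 4 notes.

4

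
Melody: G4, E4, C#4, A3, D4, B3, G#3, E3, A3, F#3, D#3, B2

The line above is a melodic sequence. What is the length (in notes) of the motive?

12 notes total. Splitting into 3 groups of 4:
G4 E4 C#4 A3 | D4 B3 G#3 E3 | A3 F#3 D#3 B2
Every group is a transposition down a 4th of the one before; no shorter unit works.

4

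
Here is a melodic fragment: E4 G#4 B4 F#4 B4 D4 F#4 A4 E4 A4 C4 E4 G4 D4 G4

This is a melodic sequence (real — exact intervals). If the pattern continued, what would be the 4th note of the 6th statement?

With 5-note cells, note 4 of each statement runs F#4, E4, D4.
Carrying that down a 2nd forward: C4 → Bb3 → Ab3.

Ab3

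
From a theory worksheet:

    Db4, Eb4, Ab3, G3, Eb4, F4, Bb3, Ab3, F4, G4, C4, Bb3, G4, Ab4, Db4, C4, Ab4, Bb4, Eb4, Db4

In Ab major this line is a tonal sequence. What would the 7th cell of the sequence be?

C5 Db5 G4 F4

Taking 4-note groups, the heads are Db4, Eb4, F4, G4, Ab4: the pattern moves up a 2nd.
Continuing the starts: Bb4 → C5.
Statement 7 starts on C5 and keeps the same diatonic contour: C5 Db5 G4 F4.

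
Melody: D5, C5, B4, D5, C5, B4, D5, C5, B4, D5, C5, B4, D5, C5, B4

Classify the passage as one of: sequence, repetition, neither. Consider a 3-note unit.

Each 3-note cell is identical (D5 C5 B4), restated at the same pitch.

repetition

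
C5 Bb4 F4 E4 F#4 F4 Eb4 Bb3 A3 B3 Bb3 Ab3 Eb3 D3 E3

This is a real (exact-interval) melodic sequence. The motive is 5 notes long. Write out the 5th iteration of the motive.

Ab2 Gb2 Db2 C2 D2

With a 5-note motive the entries are C5, F4, Bb3, each down a 5th from the previous.
Carrying on: Eb3 → Ab2.
From Ab2 the exact shape gives Ab2 Gb2 Db2 C2 D2.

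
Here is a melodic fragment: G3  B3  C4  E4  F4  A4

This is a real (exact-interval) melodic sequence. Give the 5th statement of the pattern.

Eb5 G5

With a 2-note motive the entries are G3, C4, F4, each up a 4th from the previous.
Continuing the starts: Bb4 → Eb5.
From Eb5 the exact shape gives Eb5 G5.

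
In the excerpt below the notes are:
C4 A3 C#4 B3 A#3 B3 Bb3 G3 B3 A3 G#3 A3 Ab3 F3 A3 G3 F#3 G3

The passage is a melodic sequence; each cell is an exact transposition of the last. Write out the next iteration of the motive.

With a 6-note motive the entries are C4, Bb3, Ab3, each down a 2nd from the previous.
So cell 4 is Gb3 Eb3 G3 F3 E3 F3.

Gb3 Eb3 G3 F3 E3 F3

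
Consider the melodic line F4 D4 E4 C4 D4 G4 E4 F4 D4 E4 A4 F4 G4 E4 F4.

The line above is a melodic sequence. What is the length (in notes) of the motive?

5

15 notes total. Splitting into 3 groups of 5:
F4 D4 E4 C4 D4 | G4 E4 F4 D4 E4 | A4 F4 G4 E4 F4
Each cell is the previous one up a 2nd — so the unit is 5 notes.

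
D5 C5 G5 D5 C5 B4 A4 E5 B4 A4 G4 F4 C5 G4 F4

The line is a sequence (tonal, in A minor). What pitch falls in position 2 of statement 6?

The unit is 5 notes. Position-2 pitches of the 3 shown cells: C5, A4, F4.
Each moves down a 3rd. Continuing: D4 → B3 → G3.

G3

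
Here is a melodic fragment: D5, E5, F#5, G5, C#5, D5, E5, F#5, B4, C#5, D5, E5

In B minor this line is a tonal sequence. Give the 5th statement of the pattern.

G4 A4 B4 C#5

With a 4-note motive the entries are D5, C#5, B4, each down a 2nd from the previous.
Extending down a 2nd: A4 → G4.
From G4 the diatonic shape gives G4 A4 B4 C#5.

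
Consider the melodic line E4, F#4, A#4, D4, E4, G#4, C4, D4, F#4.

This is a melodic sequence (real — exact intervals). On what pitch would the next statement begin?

Bb3

Taking 3-note groups, the heads are E4, D4, C4: the pattern moves down a 2nd.
One more step down a 2nd gives Bb3.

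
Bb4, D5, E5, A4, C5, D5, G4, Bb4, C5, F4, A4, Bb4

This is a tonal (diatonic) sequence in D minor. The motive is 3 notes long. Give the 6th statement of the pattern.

D4 F4 G4

The 3-note cells begin on Bb4, A4, G4, F4 — each down a 2nd from the last.
Extending down a 2nd: E4 → D4.
So cell 6 is D4 F4 G4.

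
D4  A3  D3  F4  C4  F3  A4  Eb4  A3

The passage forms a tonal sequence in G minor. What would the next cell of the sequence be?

With a 3-note motive the entries are D4, F4, A4, each up a 3rd from the previous.
Statement 4 starts on C5 and keeps the same diatonic contour: C5 G4 C4.

C5 G4 C4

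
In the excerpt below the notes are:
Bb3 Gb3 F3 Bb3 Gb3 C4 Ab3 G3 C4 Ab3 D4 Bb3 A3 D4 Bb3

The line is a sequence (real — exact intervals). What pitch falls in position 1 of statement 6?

With 5-note cells, note 1 of each statement runs Bb3, C4, D4.
Extending up a 2nd: E4 → F#4 → G#4.

G#4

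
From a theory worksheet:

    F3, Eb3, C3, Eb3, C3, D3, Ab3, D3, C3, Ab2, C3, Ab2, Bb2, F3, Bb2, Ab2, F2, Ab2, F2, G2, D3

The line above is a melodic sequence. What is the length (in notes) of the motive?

There are 21 notes; a 7-note unit gives 3 cells:
F3 Eb3 C3 Eb3 C3 D3 Ab3 | D3 C3 Ab2 C3 Ab2 Bb2 F3 | Bb2 Ab2 F2 Ab2 F2 G2 D3
Every group is a transposition down a 3rd of the one before; no shorter unit works.

7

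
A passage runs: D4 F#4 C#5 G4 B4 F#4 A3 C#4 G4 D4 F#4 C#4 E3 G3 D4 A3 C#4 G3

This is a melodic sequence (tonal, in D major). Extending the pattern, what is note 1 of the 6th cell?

C#2

Grouping in 6s, the 1st note of each cell is D4, A3, E3.
Extending down a 4th: B2 → F#2 → C#2.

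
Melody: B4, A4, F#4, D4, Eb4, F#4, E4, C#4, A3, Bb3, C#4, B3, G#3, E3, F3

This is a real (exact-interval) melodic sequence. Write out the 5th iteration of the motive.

Taking 5-note groups, the heads are B4, F#4, C#4: the pattern moves down a 4th.
Extending down a 4th: G#3 → D#3.
Statement 5 starts on D#3 and keeps the same exact contour: D#3 C#3 A#2 F#2 G2.

D#3 C#3 A#2 F#2 G2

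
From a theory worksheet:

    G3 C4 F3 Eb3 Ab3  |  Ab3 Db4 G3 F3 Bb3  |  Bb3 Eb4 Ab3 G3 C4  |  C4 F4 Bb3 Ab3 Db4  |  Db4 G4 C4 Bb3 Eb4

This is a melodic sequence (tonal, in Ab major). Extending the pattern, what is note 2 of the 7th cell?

The unit is 5 notes. Position-2 pitches of the 5 shown cells: C4, Db4, Eb4, F4, G4.
Extending up a 2nd: Ab4 → Bb4.

Bb4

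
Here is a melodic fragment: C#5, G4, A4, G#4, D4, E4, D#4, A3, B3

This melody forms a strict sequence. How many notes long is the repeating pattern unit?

3

Try groups of 3 (3 cells in 9 notes):
C#5 G4 A4 | G#4 D4 E4 | D#4 A3 B3
That's a consistent down a 4th shift per cell, and no other grouping gives one.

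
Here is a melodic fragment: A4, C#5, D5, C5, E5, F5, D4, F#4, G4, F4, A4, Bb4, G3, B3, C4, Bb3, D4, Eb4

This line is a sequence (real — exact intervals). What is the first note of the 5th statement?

F2

Taking 6-note groups, the heads are A4, D4, G3: the pattern moves down a 5th.
Continuing: C3 → F2. Statement 5 starts on F2.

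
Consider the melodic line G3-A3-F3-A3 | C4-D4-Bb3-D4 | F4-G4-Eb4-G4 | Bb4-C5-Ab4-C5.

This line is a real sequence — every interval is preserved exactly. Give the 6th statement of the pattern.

Ab5 Bb5 Gb5 Bb5

With a 4-note motive the entries are G3, C4, F4, Bb4, each up a 4th from the previous.
Carrying on: Eb5 → Ab5.
From Ab5 the exact shape gives Ab5 Bb5 Gb5 Bb5.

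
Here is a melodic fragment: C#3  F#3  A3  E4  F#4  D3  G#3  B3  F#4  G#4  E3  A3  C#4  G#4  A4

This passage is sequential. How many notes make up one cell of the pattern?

There are 15 notes; a 5-note unit gives 3 cells:
C#3 F#3 A3 E4 F#4 | D3 G#3 B3 F#4 G#4 | E3 A3 C#4 G#4 A4
Each cell is the previous one up a 2nd — so the unit is 5 notes.

5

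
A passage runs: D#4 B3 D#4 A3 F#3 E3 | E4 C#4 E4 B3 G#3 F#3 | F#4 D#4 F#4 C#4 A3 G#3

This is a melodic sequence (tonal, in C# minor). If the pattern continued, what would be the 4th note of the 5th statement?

The unit is 6 notes. Position-4 pitches of the 3 shown cells: A3, B3, C#4.
Extending up a 2nd: D#4 → E4.

E4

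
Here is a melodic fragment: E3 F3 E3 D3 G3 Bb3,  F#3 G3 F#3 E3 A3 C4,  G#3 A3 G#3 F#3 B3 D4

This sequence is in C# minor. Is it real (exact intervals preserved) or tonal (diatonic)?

real

Each cell has the same semitone pattern (1, -1, -2, 5, 3) — intervals are preserved exactly.
And F3 lies outside C# minor, so the sequence is real rather than tonal.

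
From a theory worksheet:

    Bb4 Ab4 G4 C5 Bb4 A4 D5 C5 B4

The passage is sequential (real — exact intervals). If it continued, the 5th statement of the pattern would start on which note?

F#5

With a 3-note motive the entries are Bb4, C5, D5, each up a 2nd from the previous.
Extending the heads up a 2nd: E5 → F#5.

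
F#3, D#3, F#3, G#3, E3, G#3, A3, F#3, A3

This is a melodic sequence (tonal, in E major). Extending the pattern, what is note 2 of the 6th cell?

With 3-note cells, note 2 of each statement runs D#3, E3, F#3.
Extending up a 2nd: G#3 → A3 → B3.

B3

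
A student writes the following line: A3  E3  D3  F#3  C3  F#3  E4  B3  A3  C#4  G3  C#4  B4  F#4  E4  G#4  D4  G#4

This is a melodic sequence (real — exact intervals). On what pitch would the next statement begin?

F#5

With a 6-note motive the entries are A3, E4, B4, each up a 5th from the previous.
The next head, up a 5th from B4, is F#5.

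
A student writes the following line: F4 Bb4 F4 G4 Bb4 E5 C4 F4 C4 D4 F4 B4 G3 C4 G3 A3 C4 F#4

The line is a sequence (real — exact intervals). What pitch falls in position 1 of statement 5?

A2

The unit is 6 notes. Position-1 pitches of the 3 shown cells: F4, C4, G3.
Carrying that down a 4th forward: D3 → A2.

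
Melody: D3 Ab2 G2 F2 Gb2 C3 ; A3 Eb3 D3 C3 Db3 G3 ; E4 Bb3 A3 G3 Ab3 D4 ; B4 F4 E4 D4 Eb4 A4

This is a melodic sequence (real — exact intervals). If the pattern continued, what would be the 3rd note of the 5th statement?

B4

With 6-note cells, note 3 of each statement runs G2, D3, A3, E4.
One more up a 5th gives B4.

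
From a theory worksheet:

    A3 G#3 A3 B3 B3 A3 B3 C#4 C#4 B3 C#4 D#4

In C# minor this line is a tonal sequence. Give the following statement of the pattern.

Unit = 4 notes; the statements start on A3, B3, C#4, moving up a 2nd each time.
Statement 4 starts on D#4 and keeps the same diatonic contour: D#4 C#4 D#4 E4.

D#4 C#4 D#4 E4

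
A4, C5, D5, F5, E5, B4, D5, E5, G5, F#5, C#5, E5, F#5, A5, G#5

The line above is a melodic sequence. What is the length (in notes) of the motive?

5

There are 15 notes; a 5-note unit gives 3 cells:
A4 C5 D5 F5 E5 | B4 D5 E5 G5 F#5 | C#5 E5 F#5 A5 G#5
Every group is a transposition up a 2nd of the one before; no shorter unit works.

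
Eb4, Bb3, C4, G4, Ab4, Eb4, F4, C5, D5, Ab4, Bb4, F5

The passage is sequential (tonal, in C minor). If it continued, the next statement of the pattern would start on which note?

G5

Taking 4-note groups, the heads are Eb4, Ab4, D5: the pattern moves up a 4th.
One more step up a 4th gives G5.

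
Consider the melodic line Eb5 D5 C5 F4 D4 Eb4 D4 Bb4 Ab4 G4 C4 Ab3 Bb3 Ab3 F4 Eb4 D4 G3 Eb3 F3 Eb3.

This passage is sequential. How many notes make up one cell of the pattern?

7

21 notes total. Splitting into 3 groups of 7:
Eb5 D5 C5 F4 D4 Eb4 D4 | Bb4 Ab4 G4 C4 Ab3 Bb3 Ab3 | F4 Eb4 D4 G3 Eb3 F3 Eb3
That's a consistent down a 4th shift per cell, and no other grouping gives one.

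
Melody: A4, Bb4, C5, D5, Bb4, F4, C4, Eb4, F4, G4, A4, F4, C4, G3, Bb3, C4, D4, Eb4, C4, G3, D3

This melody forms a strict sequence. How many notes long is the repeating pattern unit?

There are 21 notes; a 7-note unit gives 3 cells:
A4 Bb4 C5 D5 Bb4 F4 C4 | Eb4 F4 G4 A4 F4 C4 G3 | Bb3 C4 D4 Eb4 C4 G3 D3
Each cell is the previous one down a 4th — so the unit is 7 notes.

7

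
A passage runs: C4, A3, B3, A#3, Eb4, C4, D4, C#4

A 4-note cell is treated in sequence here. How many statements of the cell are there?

8 notes in groups of 4 gives 8/4 = 2 statements.
Starts: C4, Eb4 — each up a 3rd.

2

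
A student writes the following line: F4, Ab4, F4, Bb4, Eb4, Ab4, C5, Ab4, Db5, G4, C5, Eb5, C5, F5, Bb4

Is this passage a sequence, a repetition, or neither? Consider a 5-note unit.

sequence

Each 5-note cell is the previous one transposed up a 3rd.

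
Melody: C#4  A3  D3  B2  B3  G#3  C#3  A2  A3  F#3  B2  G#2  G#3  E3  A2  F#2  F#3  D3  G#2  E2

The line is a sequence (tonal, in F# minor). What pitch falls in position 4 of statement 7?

Grouping in 4s, the 4th note of each cell is B2, A2, G#2, F#2, E2.
Each moves down a 2nd. Continuing: D2 → C#2.

C#2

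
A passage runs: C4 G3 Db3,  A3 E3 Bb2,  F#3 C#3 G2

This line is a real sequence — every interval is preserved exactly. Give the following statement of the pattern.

D#3 A#2 E2

With a 3-note motive the entries are C4, A3, F#3, each down a 3rd from the previous.
So cell 4 is D#3 A#2 E2.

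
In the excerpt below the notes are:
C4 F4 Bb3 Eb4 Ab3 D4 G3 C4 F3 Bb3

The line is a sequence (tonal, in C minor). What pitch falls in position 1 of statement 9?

Grouping in 2s, the 1st note of each cell is C4, Bb3, Ab3, G3, F3.
Extending down a 2nd: Eb3 → D3 → C3 → Bb2.

Bb2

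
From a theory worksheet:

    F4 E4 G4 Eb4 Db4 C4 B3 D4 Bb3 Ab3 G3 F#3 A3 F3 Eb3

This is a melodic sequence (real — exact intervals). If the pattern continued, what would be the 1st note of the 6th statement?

E2

With 5-note cells, note 1 of each statement runs F4, C4, G3.
Carrying that down a 4th forward: D3 → A2 → E2.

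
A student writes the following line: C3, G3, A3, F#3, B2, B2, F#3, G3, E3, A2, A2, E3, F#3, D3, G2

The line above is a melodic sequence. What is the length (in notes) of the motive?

5

Try groups of 5 (3 cells in 15 notes):
C3 G3 A3 F#3 B2 | B2 F#3 G3 E3 A2 | A2 E3 F#3 D3 G2
Every group is a transposition down a 2nd of the one before; no shorter unit works.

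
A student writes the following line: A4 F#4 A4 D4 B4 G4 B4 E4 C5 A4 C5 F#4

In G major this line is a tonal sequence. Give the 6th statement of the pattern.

F#5 D5 F#5 B4

The 4-note cells begin on A4, B4, C5 — each up a 2nd from the last.
Continuing the starts: D5 → E5 → F#5.
From F#5 the diatonic shape gives F#5 D5 F#5 B4.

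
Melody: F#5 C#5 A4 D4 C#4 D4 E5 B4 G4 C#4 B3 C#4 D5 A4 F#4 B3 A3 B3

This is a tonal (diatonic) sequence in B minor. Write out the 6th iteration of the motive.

A4 E4 C#4 F#3 E3 F#3

The 6-note cells begin on F#5, E5, D5 — each down a 2nd from the last.
Carrying on: C#5 → B4 → A4.
So cell 6 is A4 E4 C#4 F#3 E3 F#3.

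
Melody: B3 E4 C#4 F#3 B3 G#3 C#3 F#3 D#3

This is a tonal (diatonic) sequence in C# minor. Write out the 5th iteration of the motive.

With a 3-note motive the entries are B3, F#3, C#3, each down a 4th from the previous.
Continuing the starts: G#2 → D#2.
From D#2 the diatonic shape gives D#2 G#2 E2.

D#2 G#2 E2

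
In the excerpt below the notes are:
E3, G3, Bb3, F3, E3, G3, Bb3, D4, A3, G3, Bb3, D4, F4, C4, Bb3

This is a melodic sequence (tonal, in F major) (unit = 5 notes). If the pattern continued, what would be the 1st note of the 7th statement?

C5

The unit is 5 notes. Position-1 pitches of the 3 shown cells: E3, G3, Bb3.
Each moves up a 3rd. Continuing: D4 → F4 → A4 → C5.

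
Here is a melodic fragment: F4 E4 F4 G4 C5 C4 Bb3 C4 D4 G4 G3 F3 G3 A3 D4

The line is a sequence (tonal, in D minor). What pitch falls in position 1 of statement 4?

The unit is 5 notes. Position-1 pitches of the 3 shown cells: F4, C4, G3.
From G3, down a 4th gives D3.

D3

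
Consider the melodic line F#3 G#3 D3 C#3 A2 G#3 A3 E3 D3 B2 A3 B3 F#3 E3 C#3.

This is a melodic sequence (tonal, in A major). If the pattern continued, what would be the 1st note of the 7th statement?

Grouping in 5s, the 1st note of each cell is F#3, G#3, A3.
Carrying that up a 2nd forward: B3 → C#4 → D4 → E4.

E4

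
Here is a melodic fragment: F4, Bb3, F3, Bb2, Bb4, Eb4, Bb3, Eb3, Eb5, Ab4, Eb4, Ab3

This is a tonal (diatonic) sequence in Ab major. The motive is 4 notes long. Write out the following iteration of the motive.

Ab5 Db5 Ab4 Db4

The 4-note cells begin on F4, Bb4, Eb5 — each up a 4th from the last.
So cell 4 is Ab5 Db5 Ab4 Db4.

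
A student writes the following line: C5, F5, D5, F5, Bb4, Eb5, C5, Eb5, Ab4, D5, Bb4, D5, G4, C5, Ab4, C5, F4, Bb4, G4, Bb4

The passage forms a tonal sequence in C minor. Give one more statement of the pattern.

Eb4 Ab4 F4 Ab4

With a 4-note motive the entries are C5, Bb4, Ab4, G4, F4, each down a 2nd from the previous.
So cell 6 is Eb4 Ab4 F4 Ab4.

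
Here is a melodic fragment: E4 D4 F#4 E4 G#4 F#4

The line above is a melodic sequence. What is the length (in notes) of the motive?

2

6 notes total. Splitting into 3 groups of 2:
E4 D4 | F#4 E4 | G#4 F#4
That's a consistent up a 2nd shift per cell, and no other grouping gives one.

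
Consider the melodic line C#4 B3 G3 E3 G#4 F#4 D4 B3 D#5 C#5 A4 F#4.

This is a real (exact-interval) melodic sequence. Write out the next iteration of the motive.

The 4-note cells begin on C#4, G#4, D#5 — each up a 5th from the last.
Statement 4 starts on A#5 and keeps the same exact contour: A#5 G#5 E5 C#5.

A#5 G#5 E5 C#5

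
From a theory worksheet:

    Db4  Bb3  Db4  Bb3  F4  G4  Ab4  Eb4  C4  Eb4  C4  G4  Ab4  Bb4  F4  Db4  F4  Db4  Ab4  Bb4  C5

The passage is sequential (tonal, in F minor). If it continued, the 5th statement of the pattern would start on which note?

Unit = 7 notes; the statements start on Db4, Eb4, F4, moving up a 2nd each time.
Extending the heads up a 2nd: G4 → Ab4.

Ab4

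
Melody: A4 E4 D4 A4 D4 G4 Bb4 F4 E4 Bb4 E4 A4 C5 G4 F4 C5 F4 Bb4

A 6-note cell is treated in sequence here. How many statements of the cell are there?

3

18 notes in groups of 6 gives 18/6 = 3 statements.
Starts: A4, Bb4, C5 — each up a 2nd.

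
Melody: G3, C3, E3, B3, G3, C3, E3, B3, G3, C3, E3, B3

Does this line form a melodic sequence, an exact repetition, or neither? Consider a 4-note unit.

repetition

Each 4-note cell is identical (G3 C3 E3 B3), restated at the same pitch.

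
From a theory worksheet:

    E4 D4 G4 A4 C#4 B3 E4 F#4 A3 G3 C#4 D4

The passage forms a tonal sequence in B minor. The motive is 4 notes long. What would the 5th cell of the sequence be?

D3 C#3 F#3 G3

Taking 4-note groups, the heads are E4, C#4, A3: the pattern moves down a 3rd.
Carrying on: F#3 → D3.
So cell 5 is D3 C#3 F#3 G3.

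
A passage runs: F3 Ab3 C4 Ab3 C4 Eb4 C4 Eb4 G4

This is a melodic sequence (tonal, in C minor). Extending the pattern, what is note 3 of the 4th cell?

Bb4

The unit is 3 notes. Position-3 pitches of the 3 shown cells: C4, Eb4, G4.
Each moves up a 3rd; the next is Bb4.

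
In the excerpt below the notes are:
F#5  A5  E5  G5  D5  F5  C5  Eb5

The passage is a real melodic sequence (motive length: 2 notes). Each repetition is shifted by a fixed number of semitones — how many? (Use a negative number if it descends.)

The 2-note cells begin on F#5, E5, D5, C5 — each down a 2nd from the last.
Counting half-steps from F#5 to E5: -2.

-2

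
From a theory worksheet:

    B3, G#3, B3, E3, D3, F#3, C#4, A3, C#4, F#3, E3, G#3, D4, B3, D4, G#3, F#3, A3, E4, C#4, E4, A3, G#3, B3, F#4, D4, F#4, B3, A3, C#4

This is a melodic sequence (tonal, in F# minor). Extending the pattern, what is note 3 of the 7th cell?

A4

Grouping in 6s, the 3rd note of each cell is B3, C#4, D4, E4, F#4.
Extending up a 2nd: G#4 → A4.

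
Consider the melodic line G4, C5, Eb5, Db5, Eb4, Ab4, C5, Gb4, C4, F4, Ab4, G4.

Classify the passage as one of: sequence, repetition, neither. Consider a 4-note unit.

Note 4 of cell 2 is Gb4; if this were a sequence it would be Bb4. No unit length gives a consistent transposition pattern.

neither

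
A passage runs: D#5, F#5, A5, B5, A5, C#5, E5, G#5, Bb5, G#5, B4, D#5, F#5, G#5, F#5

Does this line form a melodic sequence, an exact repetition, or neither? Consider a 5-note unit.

Note 4 of cell 2 is Bb5; if this were a sequence it would be A5. No unit length gives a consistent transposition pattern.

neither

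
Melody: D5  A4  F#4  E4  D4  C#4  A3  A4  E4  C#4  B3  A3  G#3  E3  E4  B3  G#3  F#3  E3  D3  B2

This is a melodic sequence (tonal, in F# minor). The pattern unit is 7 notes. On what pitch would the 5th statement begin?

Taking 7-note groups, the heads are D5, A4, E4: the pattern moves down a 4th.
Continuing: B3 → F#3. Statement 5 starts on F#3.

F#3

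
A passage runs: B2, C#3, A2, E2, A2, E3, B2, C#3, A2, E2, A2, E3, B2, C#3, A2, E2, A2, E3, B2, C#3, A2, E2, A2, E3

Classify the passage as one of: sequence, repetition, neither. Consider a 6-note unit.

Each 6-note cell is identical (B2 C#3 A2 E2 A2 E3), restated at the same pitch.

repetition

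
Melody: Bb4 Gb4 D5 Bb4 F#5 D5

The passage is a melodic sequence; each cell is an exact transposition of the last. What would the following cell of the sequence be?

A#5 F#5

The 2-note cells begin on Bb4, D5, F#5 — each up a 3rd from the last.
So cell 4 is A#5 F#5.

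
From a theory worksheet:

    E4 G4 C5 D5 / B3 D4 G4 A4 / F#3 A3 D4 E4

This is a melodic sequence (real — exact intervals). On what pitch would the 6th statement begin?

D#2

The 4-note cells begin on E4, B3, F#3 — each down a 4th from the last.
Continuing: C#3 → G#2 → D#2. Statement 6 starts on D#2.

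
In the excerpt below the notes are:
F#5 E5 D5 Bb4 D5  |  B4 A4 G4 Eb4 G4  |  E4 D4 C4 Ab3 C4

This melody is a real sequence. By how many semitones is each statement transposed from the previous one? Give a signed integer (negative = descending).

With a 5-note motive the entries are F#5, B4, E4, each down a 5th from the previous.
Counting half-steps from F#5 to B4: -7.

-7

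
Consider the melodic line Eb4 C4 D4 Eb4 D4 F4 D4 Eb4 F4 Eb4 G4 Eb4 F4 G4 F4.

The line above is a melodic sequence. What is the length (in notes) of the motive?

There are 15 notes; a 5-note unit gives 3 cells:
Eb4 C4 D4 Eb4 D4 | F4 D4 Eb4 F4 Eb4 | G4 Eb4 F4 G4 F4
Each cell is the previous one up a 2nd — so the unit is 5 notes.

5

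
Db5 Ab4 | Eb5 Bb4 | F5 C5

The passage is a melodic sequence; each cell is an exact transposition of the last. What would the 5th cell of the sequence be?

A5 E5

Unit = 2 notes; the statements start on Db5, Eb5, F5, moving up a 2nd each time.
Continuing the starts: G5 → A5.
So cell 5 is A5 E5.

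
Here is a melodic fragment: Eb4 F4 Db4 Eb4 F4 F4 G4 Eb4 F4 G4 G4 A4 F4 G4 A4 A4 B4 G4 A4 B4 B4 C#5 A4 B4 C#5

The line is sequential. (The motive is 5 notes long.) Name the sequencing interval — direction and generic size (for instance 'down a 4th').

up a 2nd

The 5-note cells begin on Eb4, F4, G4, A4, B4 — each up a 2nd from the last.
From Eb4 to F4: up a 2nd.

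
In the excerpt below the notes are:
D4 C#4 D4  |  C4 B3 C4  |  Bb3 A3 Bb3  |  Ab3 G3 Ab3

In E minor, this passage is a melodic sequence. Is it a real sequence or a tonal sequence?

real

Each cell has the same semitone pattern (-1, 1) — intervals are preserved exactly.
And C#4 lies outside E minor, so the sequence is real rather than tonal.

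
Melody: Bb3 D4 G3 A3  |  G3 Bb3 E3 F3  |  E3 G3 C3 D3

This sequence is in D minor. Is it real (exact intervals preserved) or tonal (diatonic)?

tonal

Every note is diatonic to D minor.
Cell 1 has +4 semitones from note 1 to 2, but cell 2 has +3 — the interval quality changes while the contour stays the same, which is the hallmark of a tonal sequence.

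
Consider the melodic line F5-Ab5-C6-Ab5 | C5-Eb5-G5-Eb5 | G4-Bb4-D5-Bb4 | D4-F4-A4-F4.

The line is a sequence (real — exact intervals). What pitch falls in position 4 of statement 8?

With 4-note cells, note 4 of each statement runs Ab5, Eb5, Bb4, F4.
Extending down a 4th: C4 → G3 → D3 → A2.

A2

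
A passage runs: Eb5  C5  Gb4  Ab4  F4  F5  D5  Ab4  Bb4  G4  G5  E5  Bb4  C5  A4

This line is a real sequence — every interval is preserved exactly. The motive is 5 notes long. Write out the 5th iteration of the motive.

Unit = 5 notes; the statements start on Eb5, F5, G5, moving up a 2nd each time.
Extending up a 2nd: A5 → B5.
So cell 5 is B5 G#5 D5 E5 C#5.

B5 G#5 D5 E5 C#5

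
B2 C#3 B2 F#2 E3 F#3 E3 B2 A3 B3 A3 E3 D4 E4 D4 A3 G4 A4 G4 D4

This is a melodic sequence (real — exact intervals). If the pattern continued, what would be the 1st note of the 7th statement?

Grouping in 4s, the 1st note of each cell is B2, E3, A3, D4, G4.
Extending up a 4th: C5 → F5.

F5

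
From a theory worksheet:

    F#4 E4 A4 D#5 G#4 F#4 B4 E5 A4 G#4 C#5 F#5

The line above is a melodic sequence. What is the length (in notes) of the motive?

4

Try groups of 4 (3 cells in 12 notes):
F#4 E4 A4 D#5 | G#4 F#4 B4 E5 | A4 G#4 C#5 F#5
That's a consistent up a 2nd shift per cell, and no other grouping gives one.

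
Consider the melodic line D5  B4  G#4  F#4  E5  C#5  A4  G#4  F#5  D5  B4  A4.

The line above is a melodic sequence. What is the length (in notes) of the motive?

Try groups of 4 (3 cells in 12 notes):
D5 B4 G#4 F#4 | E5 C#5 A4 G#4 | F#5 D5 B4 A4
That's a consistent up a 2nd shift per cell, and no other grouping gives one.

4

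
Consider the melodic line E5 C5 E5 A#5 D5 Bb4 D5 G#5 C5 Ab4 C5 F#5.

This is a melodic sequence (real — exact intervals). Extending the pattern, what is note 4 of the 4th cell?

E5

The unit is 4 notes. Position-4 pitches of the 3 shown cells: A#5, G#5, F#5.
Each moves down a 2nd; the next is E5.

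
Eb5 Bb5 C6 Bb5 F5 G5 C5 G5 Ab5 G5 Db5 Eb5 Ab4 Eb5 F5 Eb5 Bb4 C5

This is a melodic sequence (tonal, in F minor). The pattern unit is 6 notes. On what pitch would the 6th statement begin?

Bb3

With a 6-note motive the entries are Eb5, C5, Ab4, each down a 3rd from the previous.
Extending the heads down a 3rd: F4 → Db4 → Bb3.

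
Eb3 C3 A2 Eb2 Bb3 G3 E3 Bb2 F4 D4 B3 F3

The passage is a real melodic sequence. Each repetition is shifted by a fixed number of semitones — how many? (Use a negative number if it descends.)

7

With a 4-note motive the entries are Eb3, Bb3, F4, each up a 5th from the previous.
Counting half-steps from Eb3 to Bb3: 7.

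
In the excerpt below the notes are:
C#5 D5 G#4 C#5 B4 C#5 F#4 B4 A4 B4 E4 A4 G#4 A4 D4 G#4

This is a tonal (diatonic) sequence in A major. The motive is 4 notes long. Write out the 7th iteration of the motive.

The 4-note cells begin on C#5, B4, A4, G#4 — each down a 2nd from the last.
Continuing the starts: F#4 → E4 → D4.
From D4 the diatonic shape gives D4 E4 A3 D4.

D4 E4 A3 D4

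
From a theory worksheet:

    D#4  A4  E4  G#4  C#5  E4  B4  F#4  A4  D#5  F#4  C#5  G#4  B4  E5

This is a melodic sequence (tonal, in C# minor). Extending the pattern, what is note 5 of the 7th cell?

B5

The unit is 5 notes. Position-5 pitches of the 3 shown cells: C#5, D#5, E5.
Each moves up a 2nd. Continuing: F#5 → G#5 → A5 → B5.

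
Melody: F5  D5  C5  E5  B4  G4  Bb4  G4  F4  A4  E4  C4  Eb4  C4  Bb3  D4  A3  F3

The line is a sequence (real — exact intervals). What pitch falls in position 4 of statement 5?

The unit is 6 notes. Position-4 pitches of the 3 shown cells: E5, A4, D4.
Carrying that down a 5th forward: G3 → C3.

C3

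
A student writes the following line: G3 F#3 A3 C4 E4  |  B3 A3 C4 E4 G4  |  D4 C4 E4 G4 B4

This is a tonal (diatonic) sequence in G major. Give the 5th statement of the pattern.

With a 5-note motive the entries are G3, B3, D4, each up a 3rd from the previous.
Carrying on: F#4 → A4.
Statement 5 starts on A4 and keeps the same diatonic contour: A4 G4 B4 D5 F#5.

A4 G4 B4 D5 F#5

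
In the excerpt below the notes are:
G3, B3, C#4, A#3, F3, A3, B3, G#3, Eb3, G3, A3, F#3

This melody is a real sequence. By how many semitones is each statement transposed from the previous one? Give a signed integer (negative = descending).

-2

Unit = 4 notes; the statements start on G3, F3, Eb3, moving down a 2nd each time.
G3→F3 is 53 − 55 = -2 semitones.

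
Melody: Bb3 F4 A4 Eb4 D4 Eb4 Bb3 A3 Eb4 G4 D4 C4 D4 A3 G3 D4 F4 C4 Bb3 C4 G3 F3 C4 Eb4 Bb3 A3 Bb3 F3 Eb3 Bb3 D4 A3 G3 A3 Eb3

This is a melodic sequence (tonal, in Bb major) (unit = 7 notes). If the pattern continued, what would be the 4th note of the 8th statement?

Grouping in 7s, the 4th note of each cell is Eb4, D4, C4, Bb3, A3.
Extending down a 2nd: G3 → F3 → Eb3.

Eb3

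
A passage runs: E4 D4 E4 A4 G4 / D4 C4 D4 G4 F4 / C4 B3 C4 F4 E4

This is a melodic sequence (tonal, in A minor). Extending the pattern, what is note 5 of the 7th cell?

A3

With 5-note cells, note 5 of each statement runs G4, F4, E4.
Extending down a 2nd: D4 → C4 → B3 → A3.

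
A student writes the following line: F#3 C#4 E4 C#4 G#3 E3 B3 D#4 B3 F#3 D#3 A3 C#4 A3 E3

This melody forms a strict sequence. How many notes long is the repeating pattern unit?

Try groups of 5 (3 cells in 15 notes):
F#3 C#4 E4 C#4 G#3 | E3 B3 D#4 B3 F#3 | D#3 A3 C#4 A3 E3
Every group is a transposition down a 2nd of the one before; no shorter unit works.

5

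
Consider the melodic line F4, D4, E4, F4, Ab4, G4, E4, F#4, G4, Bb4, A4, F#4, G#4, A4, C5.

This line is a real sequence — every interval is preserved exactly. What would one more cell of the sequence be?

B4 G#4 A#4 B4 D5

With a 5-note motive the entries are F4, G4, A4, each up a 2nd from the previous.
Statement 4 starts on B4 and keeps the same exact contour: B4 G#4 A#4 B4 D5.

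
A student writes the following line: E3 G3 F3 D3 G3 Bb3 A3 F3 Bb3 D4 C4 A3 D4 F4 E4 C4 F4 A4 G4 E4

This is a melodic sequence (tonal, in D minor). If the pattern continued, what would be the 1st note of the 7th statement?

With 4-note cells, note 1 of each statement runs E3, G3, Bb3, D4, F4.
Extending up a 3rd: A4 → C5.

C5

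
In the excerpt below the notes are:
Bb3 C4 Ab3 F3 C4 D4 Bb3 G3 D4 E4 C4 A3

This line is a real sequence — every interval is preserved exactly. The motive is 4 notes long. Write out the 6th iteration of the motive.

The 4-note cells begin on Bb3, C4, D4 — each up a 2nd from the last.
Carrying on: E4 → F#4 → G#4.
From G#4 the exact shape gives G#4 A#4 F#4 D#4.

G#4 A#4 F#4 D#4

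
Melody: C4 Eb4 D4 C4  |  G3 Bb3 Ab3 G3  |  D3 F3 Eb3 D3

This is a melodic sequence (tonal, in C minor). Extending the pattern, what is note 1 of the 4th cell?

Ab2

With 4-note cells, note 1 of each statement runs C4, G3, D3.
One more down a 4th gives Ab2.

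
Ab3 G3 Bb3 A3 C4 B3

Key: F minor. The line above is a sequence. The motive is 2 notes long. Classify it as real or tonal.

real

Each cell has the same semitone pattern (-1,) — intervals are preserved exactly.
And A3 lies outside F minor, so the sequence is real rather than tonal.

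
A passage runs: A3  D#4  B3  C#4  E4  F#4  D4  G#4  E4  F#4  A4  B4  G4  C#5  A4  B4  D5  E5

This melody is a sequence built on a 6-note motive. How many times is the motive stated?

18 notes in groups of 6 gives 18/6 = 3 statements.
Starts: A3, D4, G4 — each up a 4th.

3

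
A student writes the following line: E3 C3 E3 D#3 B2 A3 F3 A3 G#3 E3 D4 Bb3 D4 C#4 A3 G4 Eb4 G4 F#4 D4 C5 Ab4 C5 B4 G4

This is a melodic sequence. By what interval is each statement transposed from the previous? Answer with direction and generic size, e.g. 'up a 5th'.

up a 4th

The 5-note cells begin on E3, A3, D4, G4, C5 — each up a 4th from the last.
E3 to A3 is up a 4th.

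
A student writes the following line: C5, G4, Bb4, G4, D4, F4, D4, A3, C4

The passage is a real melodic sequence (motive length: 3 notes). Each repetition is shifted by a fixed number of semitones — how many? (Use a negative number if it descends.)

With a 3-note motive the entries are C5, G4, D4, each down a 4th from the previous.
C5→G4 is 67 − 72 = -5 semitones.

-5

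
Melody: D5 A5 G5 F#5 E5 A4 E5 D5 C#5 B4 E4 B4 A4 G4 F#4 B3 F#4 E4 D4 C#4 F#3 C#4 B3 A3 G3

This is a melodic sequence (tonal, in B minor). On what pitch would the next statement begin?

C#3

With a 5-note motive the entries are D5, A4, E4, B3, F#3, each down a 4th from the previous.
One more step down a 4th gives C#3.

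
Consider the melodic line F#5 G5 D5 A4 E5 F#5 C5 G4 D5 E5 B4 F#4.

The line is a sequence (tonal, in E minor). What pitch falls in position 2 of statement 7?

With 4-note cells, note 2 of each statement runs G5, F#5, E5.
Each moves down a 2nd. Continuing: D5 → C5 → B4 → A4.

A4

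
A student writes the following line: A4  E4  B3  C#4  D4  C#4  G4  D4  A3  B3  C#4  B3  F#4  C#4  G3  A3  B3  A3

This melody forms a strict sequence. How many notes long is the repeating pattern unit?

6

There are 18 notes; a 6-note unit gives 3 cells:
A4 E4 B3 C#4 D4 C#4 | G4 D4 A3 B3 C#4 B3 | F#4 C#4 G3 A3 B3 A3
Every group is a transposition down a 2nd of the one before; no shorter unit works.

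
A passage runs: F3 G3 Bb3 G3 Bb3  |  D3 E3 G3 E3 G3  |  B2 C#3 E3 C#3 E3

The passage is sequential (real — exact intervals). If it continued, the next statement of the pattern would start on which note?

The 5-note cells begin on F3, D3, B2 — each down a 3rd from the last.
One more step down a 3rd gives G#2.

G#2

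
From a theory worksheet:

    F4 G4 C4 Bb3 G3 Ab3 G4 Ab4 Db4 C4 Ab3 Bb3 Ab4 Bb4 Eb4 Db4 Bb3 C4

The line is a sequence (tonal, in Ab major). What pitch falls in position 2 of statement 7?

F5

Grouping in 6s, the 2nd note of each cell is G4, Ab4, Bb4.
Carrying that up a 2nd forward: C5 → Db5 → Eb5 → F5.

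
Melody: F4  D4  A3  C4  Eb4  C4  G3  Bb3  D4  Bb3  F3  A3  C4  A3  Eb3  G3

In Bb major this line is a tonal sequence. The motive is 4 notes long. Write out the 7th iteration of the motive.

The 4-note cells begin on F4, Eb4, D4, C4 — each down a 2nd from the last.
Carrying on: Bb3 → A3 → G3.
Statement 7 starts on G3 and keeps the same diatonic contour: G3 Eb3 Bb2 D3.

G3 Eb3 Bb2 D3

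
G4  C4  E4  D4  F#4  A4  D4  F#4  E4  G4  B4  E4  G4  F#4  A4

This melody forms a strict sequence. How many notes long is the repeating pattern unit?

15 notes total. Splitting into 3 groups of 5:
G4 C4 E4 D4 F#4 | A4 D4 F#4 E4 G4 | B4 E4 G4 F#4 A4
Every group is a transposition up a 2nd of the one before; no shorter unit works.

5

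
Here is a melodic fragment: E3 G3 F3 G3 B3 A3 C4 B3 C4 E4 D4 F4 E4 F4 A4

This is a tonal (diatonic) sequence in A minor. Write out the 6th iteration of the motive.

F5 A5 G5 A5 C6

The 5-note cells begin on E3, A3, D4 — each up a 4th from the last.
Continuing the starts: G4 → C5 → F5.
From F5 the diatonic shape gives F5 A5 G5 A5 C6.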